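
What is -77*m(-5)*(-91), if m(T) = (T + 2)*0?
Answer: 0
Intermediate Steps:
m(T) = 0 (m(T) = (2 + T)*0 = 0)
-77*m(-5)*(-91) = -77*0*(-91) = 0*(-91) = 0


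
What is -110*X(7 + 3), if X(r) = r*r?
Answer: -11000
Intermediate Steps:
X(r) = r²
-110*X(7 + 3) = -110*(7 + 3)² = -110*10² = -110*100 = -11000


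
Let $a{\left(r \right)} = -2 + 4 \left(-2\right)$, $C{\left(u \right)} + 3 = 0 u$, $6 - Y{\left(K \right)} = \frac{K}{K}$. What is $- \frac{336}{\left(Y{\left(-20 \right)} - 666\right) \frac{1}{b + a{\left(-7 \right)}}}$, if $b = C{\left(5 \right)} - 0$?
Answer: $- \frac{4368}{661} \approx -6.6082$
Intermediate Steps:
$Y{\left(K \right)} = 5$ ($Y{\left(K \right)} = 6 - \frac{K}{K} = 6 - 1 = 5$)
$C{\left(u \right)} = -3$ ($C{\left(u \right)} = -3 + 0 u = -3 + 0 = -3$)
$a{\left(r \right)} = -10$ ($a{\left(r \right)} = -2 - 8 = -10$)
$b = -3$ ($b = -3 - 0 = -3 + 0 = -3$)
$- \frac{336}{\left(Y{\left(-20 \right)} - 666\right) \frac{1}{b + a{\left(-7 \right)}}} = - \frac{336}{\left(5 - 666\right) \frac{1}{-3 - 10}} = - \frac{336}{\left(-661\right) \frac{1}{-13}} = - \frac{336}{\left(-661\right) \left(- \frac{1}{13}\right)} = - \frac{336}{\frac{661}{13}} = \left(-336\right) \frac{13}{661} = - \frac{4368}{661}$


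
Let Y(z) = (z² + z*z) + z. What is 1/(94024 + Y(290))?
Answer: 1/262514 ≈ 3.8093e-6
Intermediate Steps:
Y(z) = z + 2*z² (Y(z) = (z² + z²) + z = 2*z² + z = z + 2*z²)
1/(94024 + Y(290)) = 1/(94024 + 290*(1 + 2*290)) = 1/(94024 + 290*(1 + 580)) = 1/(94024 + 290*581) = 1/(94024 + 168490) = 1/262514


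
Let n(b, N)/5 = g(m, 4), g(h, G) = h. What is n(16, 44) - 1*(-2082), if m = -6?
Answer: 2052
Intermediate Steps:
n(b, N) = -30 (n(b, N) = 5*(-6) = -30)
n(16, 44) - 1*(-2082) = -30 - 1*(-2082) = -30 + 2082 = 2052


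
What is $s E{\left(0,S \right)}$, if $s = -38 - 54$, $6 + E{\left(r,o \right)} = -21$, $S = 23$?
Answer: $2484$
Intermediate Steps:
$E{\left(r,o \right)} = -27$ ($E{\left(r,o \right)} = -6 - 21 = -27$)
$s = -92$
$s E{\left(0,S \right)} = \left(-92\right) \left(-27\right) = 2484$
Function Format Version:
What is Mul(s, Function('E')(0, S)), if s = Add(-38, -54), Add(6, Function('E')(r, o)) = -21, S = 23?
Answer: 2484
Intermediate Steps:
Function('E')(r, o) = -27 (Function('E')(r, o) = Add(-6, -21) = -27)
s = -92
Mul(s, Function('E')(0, S)) = Mul(-92, -27) = 2484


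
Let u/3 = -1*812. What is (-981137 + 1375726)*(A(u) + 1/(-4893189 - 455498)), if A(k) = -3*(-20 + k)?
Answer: 15550407546215035/5348687 ≈ 2.9073e+9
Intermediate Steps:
u = -2436 (u = 3*(-1*812) = 3*(-812) = -2436)
A(k) = 60 - 3*k
(-981137 + 1375726)*(A(u) + 1/(-4893189 - 455498)) = (-981137 + 1375726)*((60 - 3*(-2436)) + 1/(-4893189 - 455498)) = 394589*((60 + 7308) + 1/(-5348687)) = 394589*(7368 - 1/5348687) = 394589*(39409125815/5348687) = 15550407546215035/5348687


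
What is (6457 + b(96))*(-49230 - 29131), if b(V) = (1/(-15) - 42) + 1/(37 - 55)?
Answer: -45240861379/90 ≈ -5.0268e+8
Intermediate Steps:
b(V) = -3791/90 (b(V) = (-1/15 - 42) + 1/(-18) = -631/15 - 1/18 = -3791/90)
(6457 + b(96))*(-49230 - 29131) = (6457 - 3791/90)*(-49230 - 29131) = (577339/90)*(-78361) = -45240861379/90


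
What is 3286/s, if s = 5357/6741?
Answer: 22150926/5357 ≈ 4135.0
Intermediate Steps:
s = 5357/6741 (s = 5357*(1/6741) = 5357/6741 ≈ 0.79469)
3286/s = 3286/(5357/6741) = 3286*(6741/5357) = 22150926/5357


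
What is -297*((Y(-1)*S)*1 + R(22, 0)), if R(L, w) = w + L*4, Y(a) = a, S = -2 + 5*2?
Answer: -23760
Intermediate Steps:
S = 8 (S = -2 + 10 = 8)
R(L, w) = w + 4*L
-297*((Y(-1)*S)*1 + R(22, 0)) = -297*(-1*8*1 + (0 + 4*22)) = -297*(-8*1 + (0 + 88)) = -297*(-8 + 88) = -297*80 = -23760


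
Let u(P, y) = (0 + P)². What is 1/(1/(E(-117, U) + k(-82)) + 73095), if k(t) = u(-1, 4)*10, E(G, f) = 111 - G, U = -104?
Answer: 238/17396611 ≈ 1.3681e-5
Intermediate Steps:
u(P, y) = P²
k(t) = 10 (k(t) = (-1)²*10 = 1*10 = 10)
1/(1/(E(-117, U) + k(-82)) + 73095) = 1/(1/((111 - 1*(-117)) + 10) + 73095) = 1/(1/((111 + 117) + 10) + 73095) = 1/(1/(228 + 10) + 73095) = 1/(1/238 + 73095) = 1/(17396611/238) = 238/17396611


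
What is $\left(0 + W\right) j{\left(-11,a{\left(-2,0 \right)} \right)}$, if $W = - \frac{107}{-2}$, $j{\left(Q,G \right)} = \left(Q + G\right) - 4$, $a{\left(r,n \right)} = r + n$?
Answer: $- \frac{1819}{2} \approx -909.5$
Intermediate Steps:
$a{\left(r,n \right)} = n + r$
$j{\left(Q,G \right)} = -4 + G + Q$ ($j{\left(Q,G \right)} = \left(G + Q\right) - 4 = -4 + G + Q$)
$W = \frac{107}{2}$ ($W = \left(-107\right) \left(- \frac{1}{2}\right) = \frac{107}{2} \approx 53.5$)
$\left(0 + W\right) j{\left(-11,a{\left(-2,0 \right)} \right)} = \left(0 + \frac{107}{2}\right) \left(-4 + \left(0 - 2\right) - 11\right) = \frac{107 \left(-4 - 2 - 11\right)}{2} = \frac{107}{2} \left(-17\right) = - \frac{1819}{2}$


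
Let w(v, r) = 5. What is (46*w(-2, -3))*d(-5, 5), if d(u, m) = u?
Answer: -1150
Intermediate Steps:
(46*w(-2, -3))*d(-5, 5) = (46*5)*(-5) = 230*(-5) = -1150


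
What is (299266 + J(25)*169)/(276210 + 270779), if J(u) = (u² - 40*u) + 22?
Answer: 239609/546989 ≈ 0.43805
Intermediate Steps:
J(u) = 22 + u² - 40*u
(299266 + J(25)*169)/(276210 + 270779) = (299266 + (22 + 25² - 40*25)*169)/(276210 + 270779) = (299266 + (22 + 625 - 1000)*169)/546989 = (299266 - 353*169)*(1/546989) = (299266 - 59657)*(1/546989) = 239609*(1/546989) = 239609/546989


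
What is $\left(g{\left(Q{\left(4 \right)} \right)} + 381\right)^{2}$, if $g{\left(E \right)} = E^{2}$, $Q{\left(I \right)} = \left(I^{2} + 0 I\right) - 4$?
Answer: $275625$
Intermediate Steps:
$Q{\left(I \right)} = -4 + I^{2}$ ($Q{\left(I \right)} = \left(I^{2} + 0\right) - 4 = I^{2} - 4 = -4 + I^{2}$)
$\left(g{\left(Q{\left(4 \right)} \right)} + 381\right)^{2} = \left(\left(-4 + 4^{2}\right)^{2} + 381\right)^{2} = \left(\left(-4 + 16\right)^{2} + 381\right)^{2} = \left(12^{2} + 381\right)^{2} = \left(144 + 381\right)^{2} = 525^{2} = 275625$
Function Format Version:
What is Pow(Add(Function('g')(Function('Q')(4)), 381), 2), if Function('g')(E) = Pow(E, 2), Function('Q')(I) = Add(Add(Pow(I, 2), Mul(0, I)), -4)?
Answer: 275625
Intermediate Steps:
Function('Q')(I) = Add(-4, Pow(I, 2)) (Function('Q')(I) = Add(Add(Pow(I, 2), 0), -4) = Add(Pow(I, 2), -4) = Add(-4, Pow(I, 2)))
Pow(Add(Function('g')(Function('Q')(4)), 381), 2) = Pow(Add(Pow(Add(-4, Pow(4, 2)), 2), 381), 2) = Pow(Add(Pow(Add(-4, 16), 2), 381), 2) = Pow(Add(Pow(12, 2), 381), 2) = Pow(Add(144, 381), 2) = Pow(525, 2) = 275625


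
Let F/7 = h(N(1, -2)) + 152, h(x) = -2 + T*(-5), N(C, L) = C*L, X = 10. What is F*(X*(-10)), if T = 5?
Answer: -87500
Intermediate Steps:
h(x) = -27 (h(x) = -2 + 5*(-5) = -2 - 25 = -27)
F = 875 (F = 7*(-27 + 152) = 7*125 = 875)
F*(X*(-10)) = 875*(10*(-10)) = 875*(-100) = -87500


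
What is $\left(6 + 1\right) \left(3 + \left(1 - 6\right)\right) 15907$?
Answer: $-222698$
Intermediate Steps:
$\left(6 + 1\right) \left(3 + \left(1 - 6\right)\right) 15907 = 7 \left(3 + \left(1 - 6\right)\right) 15907 = 7 \left(3 - 5\right) 15907 = 7 \left(-2\right) 15907 = \left(-14\right) 15907 = -222698$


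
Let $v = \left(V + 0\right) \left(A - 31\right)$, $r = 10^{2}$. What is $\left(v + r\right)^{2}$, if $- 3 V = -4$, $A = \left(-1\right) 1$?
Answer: $\frac{29584}{9} \approx 3287.1$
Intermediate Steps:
$r = 100$
$A = -1$
$V = \frac{4}{3}$ ($V = \left(- \frac{1}{3}\right) \left(-4\right) = \frac{4}{3} \approx 1.3333$)
$v = - \frac{128}{3}$ ($v = \left(\frac{4}{3} + 0\right) \left(-1 - 31\right) = \frac{4}{3} \left(-32\right) = - \frac{128}{3} \approx -42.667$)
$\left(v + r\right)^{2} = \left(- \frac{128}{3} + 100\right)^{2} = \left(\frac{172}{3}\right)^{2} = \frac{29584}{9}$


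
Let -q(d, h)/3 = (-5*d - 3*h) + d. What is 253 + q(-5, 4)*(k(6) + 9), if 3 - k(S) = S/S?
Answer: -11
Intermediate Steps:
k(S) = 2 (k(S) = 3 - S/S = 3 - 1*1 = 3 - 1 = 2)
q(d, h) = 9*h + 12*d (q(d, h) = -3*((-5*d - 3*h) + d) = -3*(-4*d - 3*h) = 9*h + 12*d)
253 + q(-5, 4)*(k(6) + 9) = 253 + (9*4 + 12*(-5))*(2 + 9) = 253 + (36 - 60)*11 = 253 - 24*11 = 253 - 264 = -11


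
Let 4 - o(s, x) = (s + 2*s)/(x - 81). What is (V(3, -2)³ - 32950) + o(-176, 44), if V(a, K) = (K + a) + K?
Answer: -1219567/37 ≈ -32961.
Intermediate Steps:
V(a, K) = a + 2*K
o(s, x) = 4 - 3*s/(-81 + x) (o(s, x) = 4 - (s + 2*s)/(x - 81) = 4 - 3*s/(-81 + x))
(V(3, -2)³ - 32950) + o(-176, 44) = ((3 + 2*(-2))³ - 32950) + (-324 - 3*(-176) + 4*44)/(-81 + 44) = ((3 - 4)³ - 32950) + (-324 + 528 + 176)/(-37) = ((-1)³ - 32950) - 1/37*380 = (-1 - 32950) - 380/37 = -32951 - 380/37 = -1219567/37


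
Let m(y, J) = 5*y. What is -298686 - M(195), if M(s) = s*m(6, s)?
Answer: -304536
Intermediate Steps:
M(s) = 30*s (M(s) = s*(5*6) = s*30 = 30*s)
-298686 - M(195) = -298686 - 30*195 = -298686 - 1*5850 = -298686 - 5850 = -304536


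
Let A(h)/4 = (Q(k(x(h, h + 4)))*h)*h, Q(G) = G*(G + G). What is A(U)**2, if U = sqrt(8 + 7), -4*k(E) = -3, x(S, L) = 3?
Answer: 18225/4 ≈ 4556.3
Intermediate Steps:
k(E) = 3/4 (k(E) = -1/4*(-3) = 3/4)
U = sqrt(15) ≈ 3.8730
Q(G) = 2*G**2 (Q(G) = G*(2*G) = 2*G**2)
A(h) = 9*h**2/2 (A(h) = 4*(((2*(3/4)**2)*h)*h) = 4*(((2*(9/16))*h)*h) = 4*((9*h/8)*h) = 4*(9*h**2/8) = 9*h**2/2)
A(U)**2 = (9*(sqrt(15))**2/2)**2 = ((9/2)*15)**2 = (135/2)**2 = 18225/4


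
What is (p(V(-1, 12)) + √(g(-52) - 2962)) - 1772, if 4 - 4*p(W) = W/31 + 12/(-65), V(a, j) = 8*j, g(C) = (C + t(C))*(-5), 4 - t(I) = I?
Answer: -3570032/2015 + I*√2982 ≈ -1771.7 + 54.608*I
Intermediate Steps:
t(I) = 4 - I
g(C) = -20 (g(C) = (C + (4 - C))*(-5) = 4*(-5) = -20)
p(W) = 68/65 - W/124 (p(W) = 1 - (W/31 + 12/(-65))/4 = 1 - (W*(1/31) + 12*(-1/65))/4 = 1 - (W/31 - 12/65)/4 = 1 - (-12/65 + W/31)/4 = 1 + (3/65 - W/124) = 68/65 - W/124)
(p(V(-1, 12)) + √(g(-52) - 2962)) - 1772 = ((68/65 - 2*12/31) + √(-20 - 2962)) - 1772 = ((68/65 - 1/124*96) + √(-2982)) - 1772 = ((68/65 - 24/31) + I*√2982) - 1772 = (548/2015 + I*√2982) - 1772 = -3570032/2015 + I*√2982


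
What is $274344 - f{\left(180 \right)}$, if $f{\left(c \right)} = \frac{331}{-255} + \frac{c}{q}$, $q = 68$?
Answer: $\frac{69957376}{255} \approx 2.7434 \cdot 10^{5}$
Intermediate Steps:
$f{\left(c \right)} = - \frac{331}{255} + \frac{c}{68}$ ($f{\left(c \right)} = \frac{331}{-255} + \frac{c}{68} = 331 \left(- \frac{1}{255}\right) + c \frac{1}{68} = - \frac{331}{255} + \frac{c}{68}$)
$274344 - f{\left(180 \right)} = 274344 - \left(- \frac{331}{255} + \frac{1}{68} \cdot 180\right) = 274344 - \left(- \frac{331}{255} + \frac{45}{17}\right) = 274344 - \frac{344}{255} = \frac{69957376}{255}$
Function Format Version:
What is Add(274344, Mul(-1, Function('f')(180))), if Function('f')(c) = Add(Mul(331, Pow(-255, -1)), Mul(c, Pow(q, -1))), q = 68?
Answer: Rational(69957376, 255) ≈ 2.7434e+5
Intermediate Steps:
Function('f')(c) = Add(Rational(-331, 255), Mul(Rational(1, 68), c)) (Function('f')(c) = Add(Mul(331, Pow(-255, -1)), Mul(c, Pow(68, -1))) = Add(Mul(331, Rational(-1, 255)), Mul(c, Rational(1, 68))) = Add(Rational(-331, 255), Mul(Rational(1, 68), c)))
Add(274344, Mul(-1, Function('f')(180))) = Add(274344, Mul(-1, Add(Rational(-331, 255), Mul(Rational(1, 68), 180)))) = Add(274344, Mul(-1, Add(Rational(-331, 255), Rational(45, 17)))) = Add(274344, Mul(-1, Rational(344, 255))) = Add(274344, Rational(-344, 255)) = Rational(69957376, 255)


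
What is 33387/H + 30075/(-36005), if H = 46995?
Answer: -14085046/112803665 ≈ -0.12486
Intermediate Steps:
33387/H + 30075/(-36005) = 33387/46995 + 30075/(-36005) = 33387*(1/46995) + 30075*(-1/36005) = 11129/15665 - 6015/7201 = -14085046/112803665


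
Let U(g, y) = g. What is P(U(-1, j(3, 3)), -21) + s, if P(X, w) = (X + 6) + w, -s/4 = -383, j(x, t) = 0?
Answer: 1516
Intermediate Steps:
s = 1532 (s = -4*(-383) = 1532)
P(X, w) = 6 + X + w (P(X, w) = (6 + X) + w = 6 + X + w)
P(U(-1, j(3, 3)), -21) + s = (6 - 1 - 21) + 1532 = -16 + 1532 = 1516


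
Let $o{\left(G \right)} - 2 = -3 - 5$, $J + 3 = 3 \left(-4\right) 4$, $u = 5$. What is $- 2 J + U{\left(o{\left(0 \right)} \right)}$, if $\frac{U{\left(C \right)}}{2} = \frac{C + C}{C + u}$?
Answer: $126$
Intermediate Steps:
$J = -51$ ($J = -3 + 3 \left(-4\right) 4 = -3 - 48 = -51$)
$o{\left(G \right)} = -6$ ($o{\left(G \right)} = 2 - 8 = -6$)
$U{\left(C \right)} = \frac{4 C}{5 + C}$ ($U{\left(C \right)} = 2 \frac{C + C}{C + 5} = 2 \frac{2 C}{5 + C} = \frac{4 C}{5 + C}$)
$- 2 J + U{\left(o{\left(0 \right)} \right)} = \left(-2\right) \left(-51\right) + 4 \left(-6\right) \frac{1}{5 - 6} = 102 + 4 \left(-6\right) \frac{1}{-1} = 102 + 4 \left(-6\right) \left(-1\right) = 102 + 24 = 126$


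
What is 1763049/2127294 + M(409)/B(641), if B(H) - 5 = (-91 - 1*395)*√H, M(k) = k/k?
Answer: 88976149411823/107358579556878 - 486*√641/151401611 ≈ 0.82869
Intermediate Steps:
M(k) = 1
B(H) = 5 - 486*√H (B(H) = 5 + (-91 - 1*395)*√H = 5 + (-91 - 395)*√H = 5 - 486*√H)
1763049/2127294 + M(409)/B(641) = 1763049/2127294 + 1/(5 - 486*√641) = 1763049*(1/2127294) + 1/(5 - 486*√641) = 587683/709098 + 1/(5 - 486*√641)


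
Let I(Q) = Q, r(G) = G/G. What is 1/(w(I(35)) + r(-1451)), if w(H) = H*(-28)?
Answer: -1/979 ≈ -0.0010215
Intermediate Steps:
r(G) = 1
w(H) = -28*H
1/(w(I(35)) + r(-1451)) = 1/(-28*35 + 1) = 1/(-980 + 1) = 1/(-979) = -1/979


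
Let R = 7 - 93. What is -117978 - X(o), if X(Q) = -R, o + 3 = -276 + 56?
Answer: -118064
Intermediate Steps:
R = -86
o = -223 (o = -3 + (-276 + 56) = -3 - 220 = -223)
X(Q) = 86 (X(Q) = -1*(-86) = 86)
-117978 - X(o) = -117978 - 1*86 = -117978 - 86 = -118064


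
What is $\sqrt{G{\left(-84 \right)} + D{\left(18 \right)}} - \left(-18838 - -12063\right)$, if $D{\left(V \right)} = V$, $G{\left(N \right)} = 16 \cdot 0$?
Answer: $6775 + 3 \sqrt{2} \approx 6779.2$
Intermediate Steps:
$G{\left(N \right)} = 0$
$\sqrt{G{\left(-84 \right)} + D{\left(18 \right)}} - \left(-18838 - -12063\right) = \sqrt{0 + 18} - \left(-18838 - -12063\right) = \sqrt{18} - \left(-18838 + 12063\right) = 3 \sqrt{2} - -6775 = 3 \sqrt{2} + 6775 = 6775 + 3 \sqrt{2}$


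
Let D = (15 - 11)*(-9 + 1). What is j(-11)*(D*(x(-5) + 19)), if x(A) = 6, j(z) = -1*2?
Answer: 1600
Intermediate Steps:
j(z) = -2
D = -32 (D = 4*(-8) = -32)
j(-11)*(D*(x(-5) + 19)) = -(-64)*(6 + 19) = -(-64)*25 = -2*(-800) = 1600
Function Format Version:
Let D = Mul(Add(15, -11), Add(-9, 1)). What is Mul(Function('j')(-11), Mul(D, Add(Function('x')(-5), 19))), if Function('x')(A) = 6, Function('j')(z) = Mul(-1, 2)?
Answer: 1600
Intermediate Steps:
Function('j')(z) = -2
D = -32 (D = Mul(4, -8) = -32)
Mul(Function('j')(-11), Mul(D, Add(Function('x')(-5), 19))) = Mul(-2, Mul(-32, Add(6, 19))) = Mul(-2, Mul(-32, 25)) = Mul(-2, -800) = 1600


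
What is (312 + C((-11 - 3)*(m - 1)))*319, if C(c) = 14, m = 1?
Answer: 103994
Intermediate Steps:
(312 + C((-11 - 3)*(m - 1)))*319 = (312 + 14)*319 = 326*319 = 103994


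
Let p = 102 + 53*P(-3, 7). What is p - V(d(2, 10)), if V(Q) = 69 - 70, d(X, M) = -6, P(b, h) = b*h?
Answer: -1010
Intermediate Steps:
p = -1011 (p = 102 + 53*(-3*7) = 102 + 53*(-21) = 102 - 1113 = -1011)
V(Q) = -1
p - V(d(2, 10)) = -1011 - 1*(-1) = -1011 + 1 = -1010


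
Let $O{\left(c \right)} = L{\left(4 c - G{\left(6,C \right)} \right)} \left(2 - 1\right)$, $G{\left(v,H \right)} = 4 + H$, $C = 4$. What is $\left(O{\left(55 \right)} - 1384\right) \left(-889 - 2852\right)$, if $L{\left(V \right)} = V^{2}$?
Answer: $-162957960$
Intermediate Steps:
$O{\left(c \right)} = \left(-8 + 4 c\right)^{2}$ ($O{\left(c \right)} = \left(4 c - \left(4 + 4\right)\right)^{2} \left(2 - 1\right) = \left(4 c - 8\right)^{2} \cdot 1 = \left(-8 + 4 c\right)^{2} \cdot 1 = \left(-8 + 4 c\right)^{2}$)
$\left(O{\left(55 \right)} - 1384\right) \left(-889 - 2852\right) = \left(16 \left(-2 + 55\right)^{2} - 1384\right) \left(-889 - 2852\right) = \left(16 \cdot 53^{2} - 1384\right) \left(-889 - 2852\right) = \left(16 \cdot 2809 - 1384\right) \left(-3741\right) = \left(44944 - 1384\right) \left(-3741\right) = 43560 \left(-3741\right) = -162957960$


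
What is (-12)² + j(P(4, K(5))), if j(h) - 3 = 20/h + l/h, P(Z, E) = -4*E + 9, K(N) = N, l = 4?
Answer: 1593/11 ≈ 144.82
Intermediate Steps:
P(Z, E) = 9 - 4*E
j(h) = 3 + 24/h (j(h) = 3 + (20/h + 4/h) = 3 + 24/h)
(-12)² + j(P(4, K(5))) = (-12)² + (3 + 24/(9 - 4*5)) = 144 + (3 + 24/(9 - 20)) = 144 + (3 + 24/(-11)) = 144 + (3 + 24*(-1/11)) = 144 + (3 - 24/11) = 144 + 9/11 = 1593/11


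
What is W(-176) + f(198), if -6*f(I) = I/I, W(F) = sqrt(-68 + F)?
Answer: -1/6 + 2*I*sqrt(61) ≈ -0.16667 + 15.62*I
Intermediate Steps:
f(I) = -1/6 (f(I) = -I/(6*I) = -1/6*1 = -1/6)
W(-176) + f(198) = sqrt(-68 - 176) - 1/6 = sqrt(-244) - 1/6 = 2*I*sqrt(61) - 1/6 = -1/6 + 2*I*sqrt(61)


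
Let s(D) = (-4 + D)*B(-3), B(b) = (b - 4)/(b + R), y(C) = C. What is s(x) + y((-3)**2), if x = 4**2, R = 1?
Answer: 51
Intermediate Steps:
B(b) = (-4 + b)/(1 + b) (B(b) = (b - 4)/(b + 1) = (-4 + b)/(1 + b))
x = 16
s(D) = -14 + 7*D/2 (s(D) = (-4 + D)*((-4 - 3)/(1 - 3)) = (-4 + D)*(-7/(-2)) = (-4 + D)*(-1/2*(-7)) = (-4 + D)*(7/2) = -14 + 7*D/2)
s(x) + y((-3)**2) = (-14 + (7/2)*16) + (-3)**2 = (-14 + 56) + 9 = 42 + 9 = 51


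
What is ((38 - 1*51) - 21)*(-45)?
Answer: 1530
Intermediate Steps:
((38 - 1*51) - 21)*(-45) = ((38 - 51) - 21)*(-45) = (-13 - 21)*(-45) = -34*(-45) = 1530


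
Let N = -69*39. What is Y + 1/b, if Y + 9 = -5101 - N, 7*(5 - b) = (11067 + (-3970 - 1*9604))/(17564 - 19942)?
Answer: -195252291/80723 ≈ -2418.8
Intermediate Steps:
N = -2691
b = 80723/16646 (b = 5 - (11067 + (-3970 - 1*9604))/(7*(17564 - 19942)) = 5 - (11067 + (-3970 - 9604))/(7*(-2378)) = 5 - (11067 - 13574)*(-1)/(7*2378) = 5 - (-2507)*(-1)/(7*2378) = 5 - 1/7*2507/2378 = 5 - 2507/16646 = 80723/16646 ≈ 4.8494)
Y = -2419 (Y = -9 + (-5101 - 1*(-2691)) = -9 + (-5101 + 2691) = -9 - 2410 = -2419)
Y + 1/b = -2419 + 1/(80723/16646) = -2419 + 16646/80723 = -195252291/80723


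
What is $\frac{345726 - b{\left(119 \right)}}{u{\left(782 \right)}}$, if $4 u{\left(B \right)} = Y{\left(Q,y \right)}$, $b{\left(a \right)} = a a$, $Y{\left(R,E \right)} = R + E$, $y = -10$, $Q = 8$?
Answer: $-663130$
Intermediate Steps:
$Y{\left(R,E \right)} = E + R$
$b{\left(a \right)} = a^{2}$
$u{\left(B \right)} = - \frac{1}{2}$ ($u{\left(B \right)} = \frac{-10 + 8}{4} = \frac{1}{4} \left(-2\right) = - \frac{1}{2}$)
$\frac{345726 - b{\left(119 \right)}}{u{\left(782 \right)}} = \frac{345726 - 119^{2}}{- \frac{1}{2}} = \left(345726 - 14161\right) \left(-2\right) = 331565 \left(-2\right) = -663130$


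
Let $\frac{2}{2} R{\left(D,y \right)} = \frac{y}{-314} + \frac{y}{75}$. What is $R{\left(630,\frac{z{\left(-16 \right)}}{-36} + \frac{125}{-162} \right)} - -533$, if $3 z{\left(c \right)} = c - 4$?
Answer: $\frac{406685119}{763020} \approx 532.99$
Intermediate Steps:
$z{\left(c \right)} = - \frac{4}{3} + \frac{c}{3}$ ($z{\left(c \right)} = \frac{c - 4}{3} = \frac{-4 + c}{3} = - \frac{4}{3} + \frac{c}{3}$)
$R{\left(D,y \right)} = \frac{239 y}{23550}$ ($R{\left(D,y \right)} = \frac{y}{-314} + \frac{y}{75} = y \left(- \frac{1}{314}\right) + y \frac{1}{75} = - \frac{y}{314} + \frac{y}{75} = \frac{239 y}{23550}$)
$R{\left(630,\frac{z{\left(-16 \right)}}{-36} + \frac{125}{-162} \right)} - -533 = \frac{239 \left(\frac{- \frac{4}{3} + \frac{1}{3} \left(-16\right)}{-36} + \frac{125}{-162}\right)}{23550} - -533 = \frac{239 \left(\left(- \frac{4}{3} - \frac{16}{3}\right) \left(- \frac{1}{36}\right) + 125 \left(- \frac{1}{162}\right)\right)}{23550} + 533 = \frac{239 \left(\left(- \frac{20}{3}\right) \left(- \frac{1}{36}\right) - \frac{125}{162}\right)}{23550} + 533 = \frac{239 \left(\frac{5}{27} - \frac{125}{162}\right)}{23550} + 533 = \frac{239}{23550} \left(- \frac{95}{162}\right) + 533 = - \frac{4541}{763020} + 533 = \frac{406685119}{763020}$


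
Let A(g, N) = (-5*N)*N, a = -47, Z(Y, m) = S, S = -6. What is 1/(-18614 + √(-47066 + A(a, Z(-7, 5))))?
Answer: -9307/173264121 - I*√47246/346528242 ≈ -5.3716e-5 - 6.2725e-7*I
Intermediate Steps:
Z(Y, m) = -6
A(g, N) = -5*N²
1/(-18614 + √(-47066 + A(a, Z(-7, 5)))) = 1/(-18614 + √(-47066 - 5*(-6)²)) = 1/(-18614 + √(-47066 - 5*36)) = 1/(-18614 + √(-47066 - 180)) = 1/(-18614 + √(-47246)) = 1/(-18614 + I*√47246)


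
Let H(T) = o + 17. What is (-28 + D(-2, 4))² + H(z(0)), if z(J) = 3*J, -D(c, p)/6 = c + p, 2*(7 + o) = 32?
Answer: 1626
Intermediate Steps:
o = 9 (o = -7 + (½)*32 = -7 + 16 = 9)
D(c, p) = -6*c - 6*p (D(c, p) = -6*(c + p) = -6*c - 6*p)
H(T) = 26 (H(T) = 9 + 17 = 26)
(-28 + D(-2, 4))² + H(z(0)) = (-28 + (-6*(-2) - 6*4))² + 26 = (-28 + (12 - 24))² + 26 = (-28 - 12)² + 26 = (-40)² + 26 = 1600 + 26 = 1626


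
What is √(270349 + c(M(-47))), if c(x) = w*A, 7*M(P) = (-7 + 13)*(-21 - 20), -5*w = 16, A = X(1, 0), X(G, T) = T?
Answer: √270349 ≈ 519.95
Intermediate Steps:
A = 0
w = -16/5 (w = -⅕*16 = -16/5 ≈ -3.2000)
M(P) = -246/7 (M(P) = ((-7 + 13)*(-21 - 20))/7 = (6*(-41))/7 = (⅐)*(-246) = -246/7)
c(x) = 0 (c(x) = -16/5*0 = 0)
√(270349 + c(M(-47))) = √(270349 + 0) = √270349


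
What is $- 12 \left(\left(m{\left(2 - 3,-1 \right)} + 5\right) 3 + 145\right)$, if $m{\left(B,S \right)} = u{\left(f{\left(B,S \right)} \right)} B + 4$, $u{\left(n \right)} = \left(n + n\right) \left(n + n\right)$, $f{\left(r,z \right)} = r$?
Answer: $-1920$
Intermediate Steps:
$u{\left(n \right)} = 4 n^{2}$ ($u{\left(n \right)} = 2 n 2 n = 4 n^{2}$)
$m{\left(B,S \right)} = 4 + 4 B^{3}$ ($m{\left(B,S \right)} = 4 B^{2} B + 4 = 4 B^{3} + 4 = 4 + 4 B^{3}$)
$- 12 \left(\left(m{\left(2 - 3,-1 \right)} + 5\right) 3 + 145\right) = - 12 \left(\left(\left(4 + 4 \left(2 - 3\right)^{3}\right) + 5\right) 3 + 145\right) = - 12 \left(\left(\left(4 + 4 \left(-1\right)^{3}\right) + 5\right) 3 + 145\right) = - 12 \left(\left(\left(4 + 4 \left(-1\right)\right) + 5\right) 3 + 145\right) = - 12 \left(\left(\left(4 - 4\right) + 5\right) 3 + 145\right) = - 12 \left(\left(0 + 5\right) 3 + 145\right) = - 12 \left(5 \cdot 3 + 145\right) = - 12 \left(15 + 145\right) = \left(-12\right) 160 = -1920$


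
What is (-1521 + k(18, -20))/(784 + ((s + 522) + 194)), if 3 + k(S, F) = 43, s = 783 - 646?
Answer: -1481/1637 ≈ -0.90470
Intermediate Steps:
s = 137
k(S, F) = 40 (k(S, F) = -3 + 43 = 40)
(-1521 + k(18, -20))/(784 + ((s + 522) + 194)) = (-1521 + 40)/(784 + ((137 + 522) + 194)) = -1481/(784 + (659 + 194)) = -1481/(784 + 853) = -1481/1637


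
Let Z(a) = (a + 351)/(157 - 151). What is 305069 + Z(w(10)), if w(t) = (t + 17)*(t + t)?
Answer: 610435/2 ≈ 3.0522e+5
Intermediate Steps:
w(t) = 2*t*(17 + t) (w(t) = (17 + t)*(2*t) = 2*t*(17 + t))
Z(a) = 117/2 + a/6 (Z(a) = (351 + a)/6 = (351 + a)*(⅙) = 117/2 + a/6)
305069 + Z(w(10)) = 305069 + (117/2 + (2*10*(17 + 10))/6) = 305069 + (117/2 + (2*10*27)/6) = 305069 + (117/2 + (⅙)*540) = 305069 + (117/2 + 90) = 305069 + 297/2 = 610435/2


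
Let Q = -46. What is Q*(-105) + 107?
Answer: 4937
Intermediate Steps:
Q*(-105) + 107 = -46*(-105) + 107 = 4830 + 107 = 4937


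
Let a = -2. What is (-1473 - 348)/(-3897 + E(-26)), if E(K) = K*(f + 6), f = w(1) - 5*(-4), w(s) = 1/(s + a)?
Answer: 1821/4547 ≈ 0.40048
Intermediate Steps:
w(s) = 1/(-2 + s) (w(s) = 1/(s - 2) = 1/(-2 + s))
f = 19 (f = 1/(-2 + 1) - 5*(-4) = 1/(-1) + 20 = -1 + 20 = 19)
E(K) = 25*K (E(K) = K*(19 + 6) = K*25 = 25*K)
(-1473 - 348)/(-3897 + E(-26)) = (-1473 - 348)/(-3897 + 25*(-26)) = -1821/(-3897 - 650) = -1821/(-4547) = -1821*(-1/4547) = 1821/4547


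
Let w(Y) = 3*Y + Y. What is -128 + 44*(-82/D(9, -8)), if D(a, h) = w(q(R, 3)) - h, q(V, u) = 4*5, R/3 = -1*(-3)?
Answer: -169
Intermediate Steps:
R = 9 (R = 3*(-1*(-3)) = 3*3 = 9)
q(V, u) = 20
w(Y) = 4*Y
D(a, h) = 80 - h (D(a, h) = 4*20 - h = 80 - h)
-128 + 44*(-82/D(9, -8)) = -128 + 44*(-82/(80 - 1*(-8))) = -128 + 44*(-82/(80 + 8)) = -128 + 44*(-82/88) = -128 + 44*(-82*1/88) = -128 + 44*(-41/44) = -128 - 41 = -169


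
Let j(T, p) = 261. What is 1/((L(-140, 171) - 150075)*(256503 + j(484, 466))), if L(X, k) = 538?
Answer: -1/38395718268 ≈ -2.6045e-11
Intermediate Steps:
1/((L(-140, 171) - 150075)*(256503 + j(484, 466))) = 1/((538 - 150075)*(256503 + 261)) = 1/(-149537*256764) = 1/(-38395718268) = -1/38395718268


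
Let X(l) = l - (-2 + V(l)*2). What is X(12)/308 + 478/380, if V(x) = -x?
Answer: 10104/7315 ≈ 1.3813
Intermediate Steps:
X(l) = 2 + 3*l (X(l) = l - (-2 - l*2) = l - (-2 - 2*l) = l + (2 + 2*l) = 2 + 3*l)
X(12)/308 + 478/380 = (2 + 3*12)/308 + 478/380 = (2 + 36)*(1/308) + 478*(1/380) = 38*(1/308) + 239/190 = 19/154 + 239/190 = 10104/7315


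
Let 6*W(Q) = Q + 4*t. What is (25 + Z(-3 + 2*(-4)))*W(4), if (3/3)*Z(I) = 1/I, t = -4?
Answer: -548/11 ≈ -49.818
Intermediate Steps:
W(Q) = -8/3 + Q/6 (W(Q) = (Q + 4*(-4))/6 = (Q - 16)/6 = (-16 + Q)/6 = -8/3 + Q/6)
Z(I) = 1/I
(25 + Z(-3 + 2*(-4)))*W(4) = (25 + 1/(-3 + 2*(-4)))*(-8/3 + (1/6)*4) = (25 + 1/(-3 - 8))*(-8/3 + 2/3) = (25 + 1/(-11))*(-2) = (25 - 1/11)*(-2) = (274/11)*(-2) = -548/11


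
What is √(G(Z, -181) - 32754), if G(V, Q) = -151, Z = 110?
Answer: I*√32905 ≈ 181.4*I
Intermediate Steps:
√(G(Z, -181) - 32754) = √(-151 - 32754) = √(-32905) = I*√32905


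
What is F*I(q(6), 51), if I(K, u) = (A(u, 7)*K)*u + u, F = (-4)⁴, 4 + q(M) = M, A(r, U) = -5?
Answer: -117504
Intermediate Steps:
q(M) = -4 + M
F = 256
I(K, u) = u - 5*K*u (I(K, u) = (-5*K)*u + u = -5*K*u + u = u - 5*K*u)
F*I(q(6), 51) = 256*(51*(1 - 5*(-4 + 6))) = 256*(51*(1 - 5*2)) = 256*(51*(1 - 10)) = 256*(51*(-9)) = 256*(-459) = -117504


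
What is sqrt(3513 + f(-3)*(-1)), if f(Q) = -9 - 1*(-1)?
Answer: sqrt(3521) ≈ 59.338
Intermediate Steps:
f(Q) = -8 (f(Q) = -9 + 1 = -8)
sqrt(3513 + f(-3)*(-1)) = sqrt(3513 - 8*(-1)) = sqrt(3513 + 8) = sqrt(3521)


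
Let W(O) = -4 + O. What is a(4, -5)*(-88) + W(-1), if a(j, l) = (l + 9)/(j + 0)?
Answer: -93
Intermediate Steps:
a(j, l) = (9 + l)/j
a(4, -5)*(-88) + W(-1) = ((9 - 5)/4)*(-88) + (-4 - 1) = ((1/4)*4)*(-88) - 5 = 1*(-88) - 5 = -88 - 5 = -93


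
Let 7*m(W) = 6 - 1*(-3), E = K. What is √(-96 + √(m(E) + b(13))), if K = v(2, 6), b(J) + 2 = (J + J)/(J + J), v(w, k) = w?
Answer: √(-4704 + 7*√14)/7 ≈ 9.7706*I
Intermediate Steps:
b(J) = -1 (b(J) = -2 + (J + J)/(J + J) = -2 + (2*J)/((2*J)) = -2 + (2*J)*(1/(2*J)) = -2 + 1 = -1)
K = 2
E = 2
m(W) = 9/7 (m(W) = (6 - 1*(-3))/7 = (6 + 3)/7 = (⅐)*9 = 9/7)
√(-96 + √(m(E) + b(13))) = √(-96 + √(9/7 - 1)) = √(-96 + √(2/7)) = √(-96 + √14/7)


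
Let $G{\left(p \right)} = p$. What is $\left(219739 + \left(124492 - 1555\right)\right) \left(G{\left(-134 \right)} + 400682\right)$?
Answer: $137258186448$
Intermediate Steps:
$\left(219739 + \left(124492 - 1555\right)\right) \left(G{\left(-134 \right)} + 400682\right) = \left(219739 + \left(124492 - 1555\right)\right) \left(-134 + 400682\right) = \left(219739 + 122937\right) 400548 = 342676 \cdot 400548 = 137258186448$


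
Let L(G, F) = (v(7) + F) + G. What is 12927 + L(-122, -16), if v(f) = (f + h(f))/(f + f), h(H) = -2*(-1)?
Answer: 179055/14 ≈ 12790.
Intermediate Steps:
h(H) = 2
v(f) = (2 + f)/(2*f) (v(f) = (f + 2)/(f + f) = (2 + f)/((2*f)) = (2 + f)*(1/(2*f)) = (2 + f)/(2*f))
L(G, F) = 9/14 + F + G (L(G, F) = ((½)*(2 + 7)/7 + F) + G = ((½)*(⅐)*9 + F) + G = (9/14 + F) + G = 9/14 + F + G)
12927 + L(-122, -16) = 12927 + (9/14 - 16 - 122) = 12927 - 1923/14 = 179055/14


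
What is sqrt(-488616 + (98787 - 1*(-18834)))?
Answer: I*sqrt(370995) ≈ 609.09*I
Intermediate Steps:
sqrt(-488616 + (98787 - 1*(-18834))) = sqrt(-488616 + (98787 + 18834)) = sqrt(-488616 + 117621) = sqrt(-370995) = I*sqrt(370995)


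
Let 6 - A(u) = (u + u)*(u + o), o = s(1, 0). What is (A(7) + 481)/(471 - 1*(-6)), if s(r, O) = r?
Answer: 125/159 ≈ 0.78616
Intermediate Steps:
o = 1
A(u) = 6 - 2*u*(1 + u) (A(u) = 6 - (u + u)*(u + 1) = 6 - 2*u*(1 + u))
(A(7) + 481)/(471 - 1*(-6)) = ((6 - 2*7 - 2*7²) + 481)/(471 - 1*(-6)) = ((6 - 14 - 2*49) + 481)/(471 + 6) = ((6 - 14 - 98) + 481)/477 = (-106 + 481)*(1/477) = 375*(1/477) = 125/159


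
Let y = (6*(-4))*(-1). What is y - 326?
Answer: -302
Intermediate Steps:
y = 24 (y = -24*(-1) = 24)
y - 326 = 24 - 326 = -302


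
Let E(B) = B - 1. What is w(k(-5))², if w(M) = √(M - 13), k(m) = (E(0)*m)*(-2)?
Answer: -23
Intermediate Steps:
E(B) = -1 + B
k(m) = 2*m (k(m) = ((-1 + 0)*m)*(-2) = -m*(-2) = 2*m)
w(M) = √(-13 + M)
w(k(-5))² = (√(-13 + 2*(-5)))² = (√(-13 - 10))² = (√(-23))² = (I*√23)² = -23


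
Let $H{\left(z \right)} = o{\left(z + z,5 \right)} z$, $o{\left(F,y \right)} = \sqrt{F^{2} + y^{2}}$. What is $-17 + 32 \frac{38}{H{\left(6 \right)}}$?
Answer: $- \frac{55}{39} \approx -1.4103$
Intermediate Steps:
$H{\left(z \right)} = z \sqrt{25 + 4 z^{2}}$ ($H{\left(z \right)} = \sqrt{\left(z + z\right)^{2} + 5^{2}} z = \sqrt{\left(2 z\right)^{2} + 25} z = \sqrt{4 z^{2} + 25} z = \sqrt{25 + 4 z^{2}} z = z \sqrt{25 + 4 z^{2}}$)
$-17 + 32 \frac{38}{H{\left(6 \right)}} = -17 + 32 \frac{38}{6 \sqrt{25 + 4 \cdot 6^{2}}} = -17 + 32 \frac{38}{6 \sqrt{25 + 4 \cdot 36}} = -17 + 32 \frac{38}{6 \sqrt{25 + 144}} = -17 + 32 \frac{38}{6 \sqrt{169}} = -17 + 32 \frac{38}{6 \cdot 13} = -17 + 32 \cdot \frac{38}{78} = -17 + 32 \cdot 38 \cdot \frac{1}{78} = -17 + 32 \cdot \frac{19}{39} = -17 + \frac{608}{39} = - \frac{55}{39}$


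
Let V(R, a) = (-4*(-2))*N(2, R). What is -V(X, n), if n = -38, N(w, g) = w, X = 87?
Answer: -16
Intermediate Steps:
V(R, a) = 16 (V(R, a) = -4*(-2)*2 = 8*2 = 16)
-V(X, n) = -1*16 = -16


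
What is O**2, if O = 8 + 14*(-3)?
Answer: 1156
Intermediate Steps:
O = -34 (O = 8 - 42 = -34)
O**2 = (-34)**2 = 1156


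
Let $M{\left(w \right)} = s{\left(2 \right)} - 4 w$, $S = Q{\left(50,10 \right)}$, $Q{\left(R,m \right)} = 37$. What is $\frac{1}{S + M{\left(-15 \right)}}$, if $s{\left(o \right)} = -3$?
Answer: $\frac{1}{94} \approx 0.010638$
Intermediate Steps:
$S = 37$
$M{\left(w \right)} = -3 - 4 w$
$\frac{1}{S + M{\left(-15 \right)}} = \frac{1}{37 - -57} = \frac{1}{37 + \left(-3 + 60\right)} = \frac{1}{37 + 57} = \frac{1}{94}$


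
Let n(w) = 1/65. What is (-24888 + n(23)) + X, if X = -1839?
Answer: -1737254/65 ≈ -26727.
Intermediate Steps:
n(w) = 1/65
(-24888 + n(23)) + X = (-24888 + 1/65) - 1839 = -1617719/65 - 1839 = -1737254/65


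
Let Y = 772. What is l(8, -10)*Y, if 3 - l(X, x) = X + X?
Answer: -10036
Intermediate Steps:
l(X, x) = 3 - 2*X (l(X, x) = 3 - (X + X) = 3 - 2*X)
l(8, -10)*Y = (3 - 2*8)*772 = (3 - 16)*772 = -13*772 = -10036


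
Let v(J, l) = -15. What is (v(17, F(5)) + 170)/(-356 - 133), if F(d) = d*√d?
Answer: -155/489 ≈ -0.31697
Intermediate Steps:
F(d) = d^(3/2)
(v(17, F(5)) + 170)/(-356 - 133) = (-15 + 170)/(-356 - 133) = 155/(-489) = 155*(-1/489) = -155/489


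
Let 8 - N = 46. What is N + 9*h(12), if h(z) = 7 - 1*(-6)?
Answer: 79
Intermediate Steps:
N = -38 (N = 8 - 1*46 = 8 - 46 = -38)
h(z) = 13 (h(z) = 7 + 6 = 13)
N + 9*h(12) = -38 + 9*13 = -38 + 117 = 79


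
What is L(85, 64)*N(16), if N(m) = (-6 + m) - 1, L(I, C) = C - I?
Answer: -189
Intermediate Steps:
N(m) = -7 + m
L(85, 64)*N(16) = (64 - 1*85)*(-7 + 16) = (64 - 85)*9 = -21*9 = -189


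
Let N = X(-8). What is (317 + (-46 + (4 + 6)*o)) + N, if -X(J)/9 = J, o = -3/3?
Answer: 333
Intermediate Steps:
o = -1 (o = -3*⅓ = -1)
X(J) = -9*J
N = 72 (N = -9*(-8) = 72)
(317 + (-46 + (4 + 6)*o)) + N = (317 + (-46 + (4 + 6)*(-1))) + 72 = (317 + (-46 + 10*(-1))) + 72 = (317 + (-46 - 10)) + 72 = (317 - 56) + 72 = 261 + 72 = 333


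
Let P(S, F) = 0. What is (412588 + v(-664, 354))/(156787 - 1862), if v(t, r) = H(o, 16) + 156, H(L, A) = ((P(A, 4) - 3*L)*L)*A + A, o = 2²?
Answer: 411992/154925 ≈ 2.6593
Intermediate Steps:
o = 4
H(L, A) = A - 3*A*L² (H(L, A) = ((0 - 3*L)*L)*A + A = ((-3*L)*L)*A + A = (-3*L²)*A + A = -3*A*L² + A = A - 3*A*L²)
v(t, r) = -596 (v(t, r) = 16*(1 - 3*4²) + 156 = 16*(1 - 3*16) + 156 = 16*(1 - 48) + 156 = 16*(-47) + 156 = -752 + 156 = -596)
(412588 + v(-664, 354))/(156787 - 1862) = (412588 - 596)/(156787 - 1862) = 411992/154925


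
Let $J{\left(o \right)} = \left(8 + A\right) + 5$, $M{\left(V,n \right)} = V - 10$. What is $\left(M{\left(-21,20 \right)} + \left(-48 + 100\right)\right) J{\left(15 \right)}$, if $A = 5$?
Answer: $378$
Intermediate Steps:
$M{\left(V,n \right)} = -10 + V$
$J{\left(o \right)} = 18$ ($J{\left(o \right)} = \left(8 + 5\right) + 5 = 13 + 5 = 18$)
$\left(M{\left(-21,20 \right)} + \left(-48 + 100\right)\right) J{\left(15 \right)} = \left(\left(-10 - 21\right) + \left(-48 + 100\right)\right) 18 = \left(-31 + 52\right) 18 = 21 \cdot 18 = 378$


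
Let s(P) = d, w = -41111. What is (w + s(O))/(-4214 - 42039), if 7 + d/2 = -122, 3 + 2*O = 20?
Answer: 41369/46253 ≈ 0.89441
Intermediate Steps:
O = 17/2 (O = -3/2 + (1/2)*20 = -3/2 + 10 = 17/2 ≈ 8.5000)
d = -258 (d = -14 + 2*(-122) = -14 - 244 = -258)
s(P) = -258
(w + s(O))/(-4214 - 42039) = (-41111 - 258)/(-4214 - 42039) = -41369/(-46253) = -41369*(-1/46253) = 41369/46253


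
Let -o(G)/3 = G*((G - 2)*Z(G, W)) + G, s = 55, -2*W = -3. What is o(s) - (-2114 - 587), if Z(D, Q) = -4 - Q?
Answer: 101267/2 ≈ 50634.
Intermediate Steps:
W = 3/2 (W = -1/2*(-3) = 3/2 ≈ 1.5000)
o(G) = -3*G - 3*G*(11 - 11*G/2) (o(G) = -3*(G*((G - 2)*(-4 - 1*3/2)) + G) = -3*(G*((-2 + G)*(-4 - 3/2)) + G) = -3*(G*((-2 + G)*(-11/2)) + G) = -3*(G*(11 - 11*G/2) + G) = -3*(G + G*(11 - 11*G/2)) = -3*G - 3*G*(11 - 11*G/2))
o(s) - (-2114 - 587) = (3/2)*55*(-24 + 11*55) - (-2114 - 587) = (3/2)*55*(-24 + 605) - 1*(-2701) = (3/2)*55*581 + 2701 = 95865/2 + 2701 = 101267/2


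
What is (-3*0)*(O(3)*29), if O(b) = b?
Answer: 0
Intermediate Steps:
(-3*0)*(O(3)*29) = (-3*0)*(3*29) = 0*87 = 0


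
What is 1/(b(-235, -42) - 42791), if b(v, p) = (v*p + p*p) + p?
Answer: -1/31199 ≈ -3.2052e-5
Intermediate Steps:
b(v, p) = p + p² + p*v (b(v, p) = (p*v + p²) + p = (p² + p*v) + p = p + p² + p*v)
1/(b(-235, -42) - 42791) = 1/(-42*(1 - 42 - 235) - 42791) = 1/(-42*(-276) - 42791) = 1/(11592 - 42791) = 1/(-31199) = -1/31199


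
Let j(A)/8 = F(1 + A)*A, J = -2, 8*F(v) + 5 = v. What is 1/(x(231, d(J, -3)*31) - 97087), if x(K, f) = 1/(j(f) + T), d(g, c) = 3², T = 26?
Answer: -76751/7451524336 ≈ -1.0300e-5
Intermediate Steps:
F(v) = -5/8 + v/8
d(g, c) = 9
j(A) = 8*A*(-½ + A/8) (j(A) = 8*((-5/8 + (1 + A)/8)*A) = 8*((-5/8 + (⅛ + A/8))*A) = 8*((-½ + A/8)*A) = 8*(A*(-½ + A/8)) = 8*A*(-½ + A/8))
x(K, f) = 1/(26 + f*(-4 + f)) (x(K, f) = 1/(f*(-4 + f) + 26) = 1/(26 + f*(-4 + f)))
1/(x(231, d(J, -3)*31) - 97087) = 1/(1/(26 + (9*31)*(-4 + 9*31)) - 97087) = 1/(1/(26 + 279*(-4 + 279)) - 97087) = 1/(1/(26 + 279*275) - 97087) = 1/(1/(26 + 76725) - 97087) = 1/(1/76751 - 97087) = 1/(-7451524336/76751) = -76751/7451524336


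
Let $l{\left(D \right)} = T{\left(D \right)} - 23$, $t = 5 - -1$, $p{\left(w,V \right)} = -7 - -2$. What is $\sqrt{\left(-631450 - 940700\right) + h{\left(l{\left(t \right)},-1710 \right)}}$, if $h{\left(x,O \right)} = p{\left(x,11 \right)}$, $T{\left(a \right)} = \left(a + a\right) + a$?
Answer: $19 i \sqrt{4355} \approx 1253.9 i$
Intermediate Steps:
$T{\left(a \right)} = 3 a$ ($T{\left(a \right)} = 2 a + a = 3 a$)
$p{\left(w,V \right)} = -5$ ($p{\left(w,V \right)} = -7 + 2 = -5$)
$t = 6$ ($t = 5 + 1 = 6$)
$l{\left(D \right)} = -23 + 3 D$ ($l{\left(D \right)} = 3 D - 23 = -23 + 3 D$)
$h{\left(x,O \right)} = -5$
$\sqrt{\left(-631450 - 940700\right) + h{\left(l{\left(t \right)},-1710 \right)}} = \sqrt{\left(-631450 - 940700\right) - 5} = \sqrt{-1572150 - 5} = \sqrt{-1572155} = 19 i \sqrt{4355}$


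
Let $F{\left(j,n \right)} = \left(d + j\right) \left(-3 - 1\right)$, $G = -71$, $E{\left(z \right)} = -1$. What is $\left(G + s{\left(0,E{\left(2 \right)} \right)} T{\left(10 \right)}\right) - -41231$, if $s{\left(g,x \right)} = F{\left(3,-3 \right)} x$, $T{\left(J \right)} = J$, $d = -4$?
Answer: $41120$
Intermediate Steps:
$F{\left(j,n \right)} = 16 - 4 j$ ($F{\left(j,n \right)} = \left(-4 + j\right) \left(-3 - 1\right) = \left(-4 + j\right) \left(-4\right) = 16 - 4 j$)
$s{\left(g,x \right)} = 4 x$ ($s{\left(g,x \right)} = \left(16 - 12\right) x = 4 x$)
$\left(G + s{\left(0,E{\left(2 \right)} \right)} T{\left(10 \right)}\right) - -41231 = \left(-71 + 4 \left(-1\right) 10\right) - -41231 = \left(-71 - 40\right) + 41231 = -111 + 41231 = 41120$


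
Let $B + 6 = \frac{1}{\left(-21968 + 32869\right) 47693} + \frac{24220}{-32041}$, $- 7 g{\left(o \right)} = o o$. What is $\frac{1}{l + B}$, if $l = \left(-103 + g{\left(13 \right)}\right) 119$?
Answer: $- \frac{16658160533113}{252150509840904787} \approx -6.6064 \cdot 10^{-5}$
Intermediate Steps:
$g{\left(o \right)} = - \frac{o^{2}}{7}$ ($g{\left(o \right)} = - \frac{o o}{7} = - \frac{o^{2}}{7}$)
$l = -15130$ ($l = \left(-103 - \frac{13^{2}}{7}\right) 119 = \left(-103 - \frac{169}{7}\right) 119 = \left(- \frac{890}{7}\right) 119 = -15130$)
$B = - \frac{112540974905097}{16658160533113}$ ($B = -6 + \left(\frac{1}{\left(-21968 + 32869\right) 47693} + \frac{24220}{-32041}\right) = -6 + \left(\frac{1}{10901} \cdot \frac{1}{47693} + 24220 \left(- \frac{1}{32041}\right)\right) = -6 + \left(\frac{1}{10901} \cdot \frac{1}{47693} - \frac{24220}{32041}\right) = -6 + \left(\frac{1}{519901393} - \frac{24220}{32041}\right) = -6 - \frac{12592011706419}{16658160533113} = - \frac{112540974905097}{16658160533113} \approx -6.7559$)
$\frac{1}{l + B} = \frac{1}{-15130 - \frac{112540974905097}{16658160533113}} = \frac{1}{- \frac{252150509840904787}{16658160533113}} = - \frac{16658160533113}{252150509840904787}$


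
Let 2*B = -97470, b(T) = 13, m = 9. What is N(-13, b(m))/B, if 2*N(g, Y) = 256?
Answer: -128/48735 ≈ -0.0026264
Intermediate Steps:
N(g, Y) = 128 (N(g, Y) = (½)*256 = 128)
B = -48735 (B = (½)*(-97470) = -48735)
N(-13, b(m))/B = 128/(-48735) = 128*(-1/48735) = -128/48735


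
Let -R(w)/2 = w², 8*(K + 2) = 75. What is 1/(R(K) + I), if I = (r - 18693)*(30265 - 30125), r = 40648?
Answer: 32/98354919 ≈ 3.2535e-7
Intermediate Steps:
K = 59/8 (K = -2 + (⅛)*75 = -2 + 75/8 = 59/8 ≈ 7.3750)
R(w) = -2*w²
I = 3073700 (I = (40648 - 18693)*(30265 - 30125) = 21955*140 = 3073700)
1/(R(K) + I) = 1/(-2*(59/8)² + 3073700) = 1/(-2*3481/64 + 3073700) = 1/(-3481/32 + 3073700) = 1/(98354919/32) = 32/98354919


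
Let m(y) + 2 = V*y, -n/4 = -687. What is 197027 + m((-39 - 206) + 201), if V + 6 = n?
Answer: 76377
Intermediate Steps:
n = 2748 (n = -4*(-687) = 2748)
V = 2742 (V = -6 + 2748 = 2742)
m(y) = -2 + 2742*y
197027 + m((-39 - 206) + 201) = 197027 + (-2 + 2742*((-39 - 206) + 201)) = 197027 + (-2 + 2742*(-245 + 201)) = 197027 + (-2 + 2742*(-44)) = 197027 + (-2 - 120648) = 197027 - 120650 = 76377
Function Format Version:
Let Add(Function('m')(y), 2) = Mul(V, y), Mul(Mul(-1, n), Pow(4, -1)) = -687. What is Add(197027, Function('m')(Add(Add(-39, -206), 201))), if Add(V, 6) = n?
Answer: 76377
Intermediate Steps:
n = 2748 (n = Mul(-4, -687) = 2748)
V = 2742 (V = Add(-6, 2748) = 2742)
Function('m')(y) = Add(-2, Mul(2742, y))
Add(197027, Function('m')(Add(Add(-39, -206), 201))) = Add(197027, Add(-2, Mul(2742, Add(Add(-39, -206), 201)))) = Add(197027, Add(-2, Mul(2742, Add(-245, 201)))) = Add(197027, Add(-2, Mul(2742, -44))) = Add(197027, Add(-2, -120648)) = Add(197027, -120650) = 76377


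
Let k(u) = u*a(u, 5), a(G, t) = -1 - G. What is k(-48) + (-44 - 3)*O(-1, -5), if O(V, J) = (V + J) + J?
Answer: -1739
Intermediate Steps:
O(V, J) = V + 2*J (O(V, J) = (J + V) + J = V + 2*J)
k(u) = u*(-1 - u)
k(-48) + (-44 - 3)*O(-1, -5) = -1*(-48)*(1 - 48) + (-44 - 3)*(-1 + 2*(-5)) = -1*(-48)*(-47) - 47*(-1 - 10) = -2256 - 47*(-11) = -2256 + 517 = -1739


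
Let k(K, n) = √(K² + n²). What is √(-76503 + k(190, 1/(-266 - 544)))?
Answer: √(-619674300 + 10*√23685210001)/90 ≈ 276.25*I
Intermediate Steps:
√(-76503 + k(190, 1/(-266 - 544))) = √(-76503 + √(190² + (1/(-266 - 544))²)) = √(-76503 + √(36100 + (1/(-810))²)) = √(-76503 + √(36100 + (-1/810)²)) = √(-76503 + √(36100 + 1/656100)) = √(-76503 + √(23685210001/656100)) = √(-76503 + √23685210001/810)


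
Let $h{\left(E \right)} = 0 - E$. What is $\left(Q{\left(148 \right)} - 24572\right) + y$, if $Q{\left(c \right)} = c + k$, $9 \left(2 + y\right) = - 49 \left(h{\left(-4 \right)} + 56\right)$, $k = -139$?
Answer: $- \frac{74675}{3} \approx -24892.0$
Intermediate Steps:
$h{\left(E \right)} = - E$
$y = - \frac{986}{3}$ ($y = -2 + \frac{\left(-49\right) \left(\left(-1\right) \left(-4\right) + 56\right)}{9} = -2 + \frac{\left(-49\right) \left(4 + 56\right)}{9} = -2 + \frac{\left(-49\right) 60}{9} = -2 + \frac{1}{9} \left(-2940\right) = -2 - \frac{980}{3} = - \frac{986}{3} \approx -328.67$)
$Q{\left(c \right)} = -139 + c$ ($Q{\left(c \right)} = c - 139 = -139 + c$)
$\left(Q{\left(148 \right)} - 24572\right) + y = \left(\left(-139 + 148\right) - 24572\right) - \frac{986}{3} = \left(9 - 24572\right) - \frac{986}{3} = -24563 - \frac{986}{3} = - \frac{74675}{3}$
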